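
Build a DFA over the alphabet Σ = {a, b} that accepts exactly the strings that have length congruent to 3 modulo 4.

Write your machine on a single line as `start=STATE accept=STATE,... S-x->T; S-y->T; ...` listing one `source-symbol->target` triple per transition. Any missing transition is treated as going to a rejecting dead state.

Only the length mod 4 matters, so use a 4-cycle: from any state, every input symbol moves to the next state, wrapping S3 back to S0. Mark S3 accepting.
4 states suffice.
        a   b  
>  S0   S1  S1 
   S1   S2  S2 
   S2   S3  S3 
 * S3   S0  S0 
(> = start, * = accepting)

start=S0; accept=S3; S0-a->S1; S0-b->S1; S1-a->S2; S1-b->S2; S2-a->S3; S2-b->S3; S3-a->S0; S3-b->S0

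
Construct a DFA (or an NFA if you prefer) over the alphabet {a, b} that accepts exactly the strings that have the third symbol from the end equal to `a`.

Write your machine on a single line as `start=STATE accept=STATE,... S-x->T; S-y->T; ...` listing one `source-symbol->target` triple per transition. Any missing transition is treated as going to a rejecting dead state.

start=q0; accept=q7,q8,q9,q10; q0-a->q1; q0-b->q2; q1-a->q3; q1-b->q4; q2-a->q5; q2-b->q6; q3-a->q7; q3-b->q8; q4-a->q9; q4-b->q10; q5-a->q11; q5-b->q12; q6-a->q13; q6-b->q14; q7-a->q7; q7-b->q8; q8-a->q9; q8-b->q10; q9-a->q11; q9-b->q12; q10-a->q13; q10-b->q14; q11-a->q7; q11-b->q8; q12-a->q9; q12-b->q10; q13-a->q11; q13-b->q12; q14-a->q13; q14-b->q14

Because acceptance depends on a position counted from the end, the machine has to buffer the most recent 3 symbols. Make each state the string of the last up-to-3 symbols read; on input `x` shift the window left and append `x`. Accept when the buffered window has length 3 and begins with `a`.
With 15 states:
          a    b  
>  q0     q1   q2 
   q1     q3   q4 
   q2     q5   q6 
   q3     q7   q8 
   q4     q9  q10 
   q5    q11  q12 
   q6    q13  q14 
 * q7     q7   q8 
 * q8     q9  q10 
 * q9    q11  q12 
 * q10   q13  q14 
   q11    q7   q8 
   q12    q9  q10 
   q13   q11  q12 
   q14   q13  q14 
(> = start, * = accepting)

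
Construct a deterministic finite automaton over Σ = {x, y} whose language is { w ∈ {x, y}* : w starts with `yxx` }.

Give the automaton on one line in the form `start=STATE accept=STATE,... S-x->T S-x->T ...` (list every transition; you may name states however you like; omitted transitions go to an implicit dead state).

start=q0 accept=q3 q0-x->q4 q0-y->q1 q1-x->q2 q1-y->q4 q2-x->q3 q2-y->q4 q3-x->q3 q3-y->q3 q4-x->q4 q4-y->q4

Check the first 3 symbols one by one: q0 through q2 record how many have matched `yxx` so far; any wrong symbol goes to the dead state q4. After all 3 match we enter the accepting sink q3.
        x   y  
>  q0   q4  q1 
   q1   q2  q4 
   q2   q3  q4 
 * q3   q3  q3 
   q4   q4  q4 
(> = start, * = accepting)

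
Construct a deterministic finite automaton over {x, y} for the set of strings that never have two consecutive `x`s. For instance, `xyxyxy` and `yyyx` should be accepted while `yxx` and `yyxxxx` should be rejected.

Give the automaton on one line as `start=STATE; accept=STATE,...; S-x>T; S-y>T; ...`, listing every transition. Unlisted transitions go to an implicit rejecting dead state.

start=s0; accept=s0,s1; s0-x>s1; s0-y>s0; s1-x>s2; s1-y>s0; s2-x>s2; s2-y>s2

Track partial matches of the forbidden pattern `xx`. State s2 is a dead state reached once `xx` has occurred; every other state accepts. s0 means no part of `xx` is currently matched.
A 3-state machine:
        x   y  
>* s0   s1  s0 
 * s1   s2  s0 
   s2   s2  s2 
(> = start, * = accepting)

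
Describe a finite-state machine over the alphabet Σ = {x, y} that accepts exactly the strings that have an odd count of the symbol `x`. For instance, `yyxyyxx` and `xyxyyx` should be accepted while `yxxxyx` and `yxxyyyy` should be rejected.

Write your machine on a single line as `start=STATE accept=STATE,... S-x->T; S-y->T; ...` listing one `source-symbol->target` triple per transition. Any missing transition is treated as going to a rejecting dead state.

start=q0; accept=q1; q0-x->q1; q0-y->q0; q1-x->q0; q1-y->q1

Keep the running count of `x`s modulo 2: each `x` advances along the cycle q0 → q1 → q0 while other symbols loop. Accept at q1.
        x   y  
>  q0   q1  q0 
 * q1   q0  q1 
(> = start, * = accepting)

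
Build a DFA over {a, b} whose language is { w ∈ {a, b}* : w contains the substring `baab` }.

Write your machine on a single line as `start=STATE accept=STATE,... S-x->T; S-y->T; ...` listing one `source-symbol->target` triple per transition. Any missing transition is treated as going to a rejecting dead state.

start=q0; accept=q4; q0-a->q0; q0-b->q1; q1-a->q2; q1-b->q1; q2-a->q3; q2-b->q1; q3-a->q0; q3-b->q4; q4-a->q4; q4-b->q4

Track how much of `baab` has been matched so far: state q0 is no progress, q4 is the absorbing accept state reached once `baab` has occurred. Intermediate states record partial matches; on a mismatch, fall back to the longest reusable overlap.
With 5 states:
        a   b  
>  q0   q0  q1 
   q1   q2  q1 
   q2   q3  q1 
   q3   q0  q4 
 * q4   q4  q4 
(> = start, * = accepting)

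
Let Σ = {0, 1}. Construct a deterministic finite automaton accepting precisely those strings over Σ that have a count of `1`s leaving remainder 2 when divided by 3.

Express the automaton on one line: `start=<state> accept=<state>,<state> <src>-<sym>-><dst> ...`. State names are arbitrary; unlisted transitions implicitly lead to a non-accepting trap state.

Keep the running count of `1`s modulo 3: each `1` advances along the cycle S0 → S1 → S2 → S0 while other symbols loop. Accept at S2.
3 states suffice.
        0   1  
>  S0   S0  S1 
   S1   S1  S2 
 * S2   S2  S0 
(> = start, * = accepting)

start=S0 accept=S2 S0-0->S0 S0-1->S1 S1-0->S1 S1-1->S2 S2-0->S2 S2-1->S0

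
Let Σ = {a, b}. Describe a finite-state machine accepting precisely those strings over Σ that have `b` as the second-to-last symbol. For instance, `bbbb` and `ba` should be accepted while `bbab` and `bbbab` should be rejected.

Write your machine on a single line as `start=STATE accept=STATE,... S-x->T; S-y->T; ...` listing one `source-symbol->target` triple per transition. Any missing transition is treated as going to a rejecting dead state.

Because acceptance depends on a position counted from the end, the machine has to buffer the most recent 2 symbols. Make each state the string of the last up-to-2 symbols read; on input `x` shift the window left and append `x`. Accept when the buffered window has length 2 and begins with `b`.
7 states suffice.
        a   b  
>  S0   S1  S2 
   S1   S3  S4 
   S2   S5  S6 
   S3   S3  S4 
   S4   S5  S6 
 * S5   S3  S4 
 * S6   S5  S6 
(> = start, * = accepting)

start=S0; accept=S5,S6; S0-a->S1; S0-b->S2; S1-a->S3; S1-b->S4; S2-a->S5; S2-b->S6; S3-a->S3; S3-b->S4; S4-a->S5; S4-b->S6; S5-a->S3; S5-b->S4; S6-a->S5; S6-b->S6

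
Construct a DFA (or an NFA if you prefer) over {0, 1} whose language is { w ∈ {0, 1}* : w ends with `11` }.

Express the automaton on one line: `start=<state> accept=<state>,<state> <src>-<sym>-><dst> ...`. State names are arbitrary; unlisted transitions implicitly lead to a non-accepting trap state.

start=q0 accept=q2 q0-0->q0 q0-1->q1 q1-0->q0 q1-1->q2 q2-0->q0 q2-1->q2

Remember how much of `11` the current input suffix matches. State q0 means no match yet; q1 means the last symbol is `1`; q2 means the last 2 symbols are `11`. Only q2 accepts. On a mismatch, fall back to the longest proper suffix that is still a prefix of `11`.
A 3-state machine:
        0   1  
>  q0   q0  q1 
   q1   q0  q2 
 * q2   q0  q2 
(> = start, * = accepting)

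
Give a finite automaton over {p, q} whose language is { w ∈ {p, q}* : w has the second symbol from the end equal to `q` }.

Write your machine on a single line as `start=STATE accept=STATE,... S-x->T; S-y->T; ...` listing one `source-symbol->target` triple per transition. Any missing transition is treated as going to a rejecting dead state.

Because acceptance depends on a position counted from the end, the machine has to buffer the most recent 2 symbols. Make each state the string of the last up-to-2 symbols read; on input `x` shift the window left and append `x`. Accept when the buffered window has length 2 and begins with `q`.
        p   q  
>  s0   s1  s2 
   s1   s3  s4 
   s2   s5  s6 
   s3   s3  s4 
   s4   s5  s6 
 * s5   s3  s4 
 * s6   s5  s6 
(> = start, * = accepting)

start=s0; accept=s5,s6; s0-p->s1; s0-q->s2; s1-p->s3; s1-q->s4; s2-p->s5; s2-q->s6; s3-p->s3; s3-q->s4; s4-p->s5; s4-q->s6; s5-p->s3; s5-q->s4; s6-p->s5; s6-q->s6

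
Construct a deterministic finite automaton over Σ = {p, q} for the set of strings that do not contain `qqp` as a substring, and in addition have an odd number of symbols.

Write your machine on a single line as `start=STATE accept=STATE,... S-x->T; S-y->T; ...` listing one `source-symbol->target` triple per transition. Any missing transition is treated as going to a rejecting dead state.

start=s0; accept=s1,s2,s5; s0-p->s1; s0-q->s2; s1-p->s0; s1-q->s3; s2-p->s0; s2-q->s4; s3-p->s1; s3-q->s5; s4-p->s6; s4-q->s5; s5-p->s6; s5-q->s4; s6-p->s6; s6-q->s6

Run two small machines in parallel and take their product. The first has 4 states tracking partial matches of the forbidden pattern `qqp`; the second has 2 states tracking the input length modulo 2. A product state is a pair (one from each), accepting exactly when both do. After merging equivalent states the machine shrinks.
7 states suffice.
        p   q  
>  s0   s1  s2 
 * s1   s0  s3 
 * s2   s0  s4 
   s3   s1  s5 
   s4   s6  s5 
 * s5   s6  s4 
   s6   s6  s6 
(> = start, * = accepting)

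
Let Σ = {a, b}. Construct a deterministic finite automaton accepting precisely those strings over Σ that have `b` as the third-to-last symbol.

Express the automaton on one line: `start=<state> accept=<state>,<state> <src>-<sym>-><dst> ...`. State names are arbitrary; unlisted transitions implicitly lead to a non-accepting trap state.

Because acceptance depends on a position counted from the end, the machine has to buffer the most recent 3 symbols. Make each state the string of the last up-to-3 symbols read; on input `x` shift the window left and append `x`. Accept when the buffered window has length 3 and begins with `b`.
With 15 states:
          a    b  
>  s0     s1   s2 
   s1     s3   s4 
   s2     s5   s6 
   s3     s7   s8 
   s4     s9  s10 
   s5    s11  s12 
   s6    s13  s14 
   s7     s7   s8 
   s8     s9  s10 
   s9    s11  s12 
   s10   s13  s14 
 * s11    s7   s8 
 * s12    s9  s10 
 * s13   s11  s12 
 * s14   s13  s14 
(> = start, * = accepting)

start=s0 accept=s11,s12,s13,s14 s0-a->s1 s0-b->s2 s1-a->s3 s1-b->s4 s2-a->s5 s2-b->s6 s3-a->s7 s3-b->s8 s4-a->s9 s4-b->s10 s5-a->s11 s5-b->s12 s6-a->s13 s6-b->s14 s7-a->s7 s7-b->s8 s8-a->s9 s8-b->s10 s9-a->s11 s9-b->s12 s10-a->s13 s10-b->s14 s11-a->s7 s11-b->s8 s12-a->s9 s12-b->s10 s13-a->s11 s13-b->s12 s14-a->s13 s14-b->s14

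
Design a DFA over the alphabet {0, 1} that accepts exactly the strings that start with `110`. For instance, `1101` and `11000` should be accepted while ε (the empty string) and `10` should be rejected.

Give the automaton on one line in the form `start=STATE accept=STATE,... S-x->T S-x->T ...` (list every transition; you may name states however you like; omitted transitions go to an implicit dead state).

Check the first 3 symbols one by one: S0 through S2 record how many have matched `110` so far; any wrong symbol goes to the dead state S4. After all 3 match we enter the accepting sink S3.
With 5 states:
        0   1  
>  S0   S4  S1 
   S1   S4  S2 
   S2   S3  S4 
 * S3   S3  S3 
   S4   S4  S4 
(> = start, * = accepting)

start=S0 accept=S3 S0-0->S4 S0-1->S1 S1-0->S4 S1-1->S2 S2-0->S3 S2-1->S4 S3-0->S3 S3-1->S3 S4-0->S4 S4-1->S4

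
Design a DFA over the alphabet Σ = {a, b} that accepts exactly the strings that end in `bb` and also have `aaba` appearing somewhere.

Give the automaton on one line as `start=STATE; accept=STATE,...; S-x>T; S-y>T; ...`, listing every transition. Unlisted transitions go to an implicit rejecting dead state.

start=q0; accept=q6; q0-a>q1; q0-b>q0; q1-a>q2; q1-b>q0; q2-a>q2; q2-b>q3; q3-a>q4; q3-b>q0; q4-a>q4; q4-b>q5; q5-a>q4; q5-b>q6; q6-a>q4; q6-b>q6

Build one automaton per condition and run them in lockstep. One (3 states) tracks how much of the suffix `bb` has currently been matched; the other (5 states) tracks whether and how much of `aaba` has been seen. Each combined state is a pair, one component from each; accept when both components accept. Minimizing collapses redundant product states.
7 states suffice.
        a   b  
>  q0   q1  q0 
   q1   q2  q0 
   q2   q2  q3 
   q3   q4  q0 
   q4   q4  q5 
   q5   q4  q6 
 * q6   q4  q6 
(> = start, * = accepting)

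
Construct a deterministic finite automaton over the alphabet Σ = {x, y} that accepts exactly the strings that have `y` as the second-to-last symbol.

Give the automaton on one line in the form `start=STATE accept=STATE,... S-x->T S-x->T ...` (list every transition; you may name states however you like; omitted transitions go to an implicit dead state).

A DFA must remember the last 2 symbols (since which symbol is second-to-last isn't known until the input ends). Use one state per possible window of the last ≤2 symbols; accept from those whose window starts with `y`.
       x  y 
>  A   B  C 
   B   D  E 
   C   F  G 
   D   D  E 
   E   F  G 
 * F   D  E 
 * G   F  G 
(> = start, * = accepting)

start=A accept=F,G A-x->B A-y->C B-x->D B-y->E C-x->F C-y->G D-x->D D-y->E E-x->F E-y->G F-x->D F-y->E G-x->F G-y->G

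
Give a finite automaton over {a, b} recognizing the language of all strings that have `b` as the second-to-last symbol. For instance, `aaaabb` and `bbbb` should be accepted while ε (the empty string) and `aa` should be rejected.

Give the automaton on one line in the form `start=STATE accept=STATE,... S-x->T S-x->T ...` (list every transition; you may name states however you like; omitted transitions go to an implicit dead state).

Because acceptance depends on a position counted from the end, the machine has to buffer the most recent 2 symbols. Make each state the string of the last up-to-2 symbols read; on input `x` shift the window left and append `x`. Accept when the buffered window has length 2 and begins with `b`.
        a   b  
>  s0   s1  s2 
   s1   s3  s4 
   s2   s5  s6 
   s3   s3  s4 
   s4   s5  s6 
 * s5   s3  s4 
 * s6   s5  s6 
(> = start, * = accepting)

start=s0 accept=s5,s6 s0-a->s1 s0-b->s2 s1-a->s3 s1-b->s4 s2-a->s5 s2-b->s6 s3-a->s3 s3-b->s4 s4-a->s5 s4-b->s6 s5-a->s3 s5-b->s4 s6-a->s5 s6-b->s6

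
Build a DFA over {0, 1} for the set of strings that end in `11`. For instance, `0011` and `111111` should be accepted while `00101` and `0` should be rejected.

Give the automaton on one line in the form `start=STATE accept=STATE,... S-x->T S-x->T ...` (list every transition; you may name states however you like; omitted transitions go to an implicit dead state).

start=q0 accept=q2 q0-0->q0 q0-1->q1 q1-0->q0 q1-1->q2 q2-0->q0 q2-1->q2

Remember how much of `11` the current input suffix matches. State q0 means no match yet; q1 means the last symbol is `1`; q2 means the last 2 symbols are `11`. Only q2 accepts. On a mismatch, fall back to the longest proper suffix that is still a prefix of `11`.
A 3-state machine:
        0   1  
>  q0   q0  q1 
   q1   q0  q2 
 * q2   q0  q2 
(> = start, * = accepting)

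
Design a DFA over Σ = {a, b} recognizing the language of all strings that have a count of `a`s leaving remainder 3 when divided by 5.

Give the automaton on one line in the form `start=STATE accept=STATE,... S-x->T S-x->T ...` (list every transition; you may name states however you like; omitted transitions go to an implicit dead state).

start=q0 accept=q3 q0-a->q1 q0-b->q0 q1-a->q2 q1-b->q1 q2-a->q3 q2-b->q2 q3-a->q4 q3-b->q3 q4-a->q0 q4-b->q4

The only thing that matters is how many `a`s have appeared, reduced mod 5. Use one state per residue: q0 for 0, …, q4 for 4. Reading `a` moves to the next residue; anything else stays put. q3 is accepting.
A 5-state machine:
        a   b  
>  q0   q1  q0 
   q1   q2  q1 
   q2   q3  q2 
 * q3   q4  q3 
   q4   q0  q4 
(> = start, * = accepting)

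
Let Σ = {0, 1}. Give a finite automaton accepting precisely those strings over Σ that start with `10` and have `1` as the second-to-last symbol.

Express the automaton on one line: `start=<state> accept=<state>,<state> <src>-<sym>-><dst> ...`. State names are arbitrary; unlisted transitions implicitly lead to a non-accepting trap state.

Handle the two conditions separately and then intersect. The first has 4 states tracking whether the input so far still matches the prefix `10`; the second has 7 states tracking the last 2 symbols read. A product state is a pair (one from each), accepting exactly when both do. Equivalent product states are then merged.
With 7 states:
        0   1  
>  q0   q1  q2 
   q1   q1  q1 
   q2   q3  q1 
 * q3   q4  q5 
   q4   q4  q5 
   q5   q3  q6 
 * q6   q3  q6 
(> = start, * = accepting)

start=q0 accept=q3,q6 q0-0->q1 q0-1->q2 q1-0->q1 q1-1->q1 q2-0->q3 q2-1->q1 q3-0->q4 q3-1->q5 q4-0->q4 q4-1->q5 q5-0->q3 q5-1->q6 q6-0->q3 q6-1->q6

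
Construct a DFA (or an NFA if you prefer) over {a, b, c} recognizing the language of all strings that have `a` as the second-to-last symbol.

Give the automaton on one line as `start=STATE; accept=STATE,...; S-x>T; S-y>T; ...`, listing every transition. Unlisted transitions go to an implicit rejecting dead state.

start=S0; accept=S4,S5,S6; S0-a>S1; S0-b>S2; S0-c>S3; S1-a>S4; S1-b>S5; S1-c>S6; S2-a>S7; S2-b>S8; S2-c>S9; S3-a>S10; S3-b>S11; S3-c>S12; S4-a>S4; S4-b>S5; S4-c>S6; S5-a>S7; S5-b>S8; S5-c>S9; S6-a>S10; S6-b>S11; S6-c>S12; S7-a>S4; S7-b>S5; S7-c>S6; S8-a>S7; S8-b>S8; S8-c>S9; S9-a>S10; S9-b>S11; S9-c>S12; S10-a>S4; S10-b>S5; S10-c>S6; S11-a>S7; S11-b>S8; S11-c>S9; S12-a>S10; S12-b>S11; S12-c>S12

Because acceptance depends on a position counted from the end, the machine has to buffer the most recent 2 symbols. Make each state the string of the last up-to-2 symbols read; on input `x` shift the window left and append `x`. Accept when the buffered window has length 2 and begins with `a`.
13 states suffice.
          a    b    c  
>  S0     S1   S2   S3 
   S1     S4   S5   S6 
   S2     S7   S8   S9 
   S3    S10  S11  S12 
 * S4     S4   S5   S6 
 * S5     S7   S8   S9 
 * S6    S10  S11  S12 
   S7     S4   S5   S6 
   S8     S7   S8   S9 
   S9    S10  S11  S12 
   S10    S4   S5   S6 
   S11    S7   S8   S9 
   S12   S10  S11  S12 
(> = start, * = accepting)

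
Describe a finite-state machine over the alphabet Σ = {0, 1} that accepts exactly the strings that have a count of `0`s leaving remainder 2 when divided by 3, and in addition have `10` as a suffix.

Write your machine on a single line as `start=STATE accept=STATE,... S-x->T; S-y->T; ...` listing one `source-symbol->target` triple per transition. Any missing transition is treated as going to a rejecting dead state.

Handle the two conditions separately and then intersect. One (3 states) tracks the count of `0`s modulo 3; the other (3 states) tracks how much of the suffix `10` has currently been matched. Each combined state is a pair, one component from each; accept when both components accept. Minimizing collapses redundant product states.
5 states suffice.
        0   1  
>  q0   q1  q0 
   q1   q2  q3 
   q2   q0  q2 
   q3   q4  q3 
 * q4   q0  q2 
(> = start, * = accepting)

start=q0; accept=q4; q0-0->q1; q0-1->q0; q1-0->q2; q1-1->q3; q2-0->q0; q2-1->q2; q3-0->q4; q3-1->q3; q4-0->q0; q4-1->q2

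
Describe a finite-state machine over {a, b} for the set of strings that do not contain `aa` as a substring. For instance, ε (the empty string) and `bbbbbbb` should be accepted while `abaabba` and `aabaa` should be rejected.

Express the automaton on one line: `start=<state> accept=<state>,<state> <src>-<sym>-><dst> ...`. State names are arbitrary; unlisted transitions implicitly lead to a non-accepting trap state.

start=q0 accept=q0,q1 q0-a->q1 q0-b->q0 q1-a->q2 q1-b->q0 q2-a->q2 q2-b->q2

Track partial matches of the forbidden pattern `aa`. State q2 is a dead state reached once `aa` has occurred; every other state accepts. q0 means no part of `aa` is currently matched.
A 3-state machine:
        a   b  
>* q0   q1  q0 
 * q1   q2  q0 
   q2   q2  q2 
(> = start, * = accepting)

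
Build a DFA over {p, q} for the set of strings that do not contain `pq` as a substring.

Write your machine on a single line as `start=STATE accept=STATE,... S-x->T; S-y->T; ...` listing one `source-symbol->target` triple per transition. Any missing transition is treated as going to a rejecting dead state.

Track partial matches of the forbidden pattern `pq`. State S2 is a dead state reached once `pq` has occurred; every other state accepts. S0 means no part of `pq` is currently matched.
With 3 states:
        p   q  
>* S0   S1  S0 
 * S1   S1  S2 
   S2   S2  S2 
(> = start, * = accepting)

start=S0; accept=S0,S1; S0-p->S1; S0-q->S0; S1-p->S1; S1-q->S2; S2-p->S2; S2-q->S2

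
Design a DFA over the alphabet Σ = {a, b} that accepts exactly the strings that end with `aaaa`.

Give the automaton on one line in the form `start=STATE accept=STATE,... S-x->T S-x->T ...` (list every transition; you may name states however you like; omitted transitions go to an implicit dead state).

start=S0 accept=S4 S0-a->S1 S0-b->S0 S1-a->S2 S1-b->S0 S2-a->S3 S2-b->S0 S3-a->S4 S3-b->S0 S4-a->S4 S4-b->S0

Remember how much of `aaaa` the current input suffix matches. State S0 means no match yet; S1 means the last symbol is `a`; S2 means the last 2 symbols are `aa`; S3 means the last 3 symbols are `aaa`; S4 means the last 4 symbols are `aaaa`. Only S4 accepts. On a mismatch, fall back to the longest proper suffix that is still a prefix of `aaaa`.
5 states suffice.
        a   b  
>  S0   S1  S0 
   S1   S2  S0 
   S2   S3  S0 
   S3   S4  S0 
 * S4   S4  S0 
(> = start, * = accepting)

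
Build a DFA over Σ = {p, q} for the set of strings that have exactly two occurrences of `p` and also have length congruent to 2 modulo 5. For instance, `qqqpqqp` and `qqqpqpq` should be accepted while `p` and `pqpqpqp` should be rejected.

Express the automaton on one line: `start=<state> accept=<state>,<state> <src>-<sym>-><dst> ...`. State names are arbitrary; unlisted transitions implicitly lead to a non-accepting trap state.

start=A accept=D A-p->B A-q->C B-p->D B-q->E C-p->E C-q->F D-p->G D-q->H E-p->H E-q->I F-p->I F-q->J G-p->K G-q->K H-p->K H-q->L I-p->L I-q->M J-p->M J-q->N K-p->O K-q->O L-p->O L-q->P M-p->P M-q->Q N-p->Q N-q->A O-p->R O-q->R P-p->R P-q->S Q-p->S Q-q->B R-p->T R-q->T S-p->T S-q->D T-p->G T-q->G

Handle the two conditions separately and then intersect. One (4 states) tracks the count of `p`s, saturating at 3; the other (5 states) tracks the input length modulo 5. Each combined state is a pair, one component from each; accept when both components accept.
20 states suffice.
       p  q 
>  A   B  C 
   B   D  E 
   C   E  F 
 * D   G  H 
   E   H  I 
   F   I  J 
   G   K  K 
   H   K  L 
   I   L  M 
   J   M  N 
   K   O  O 
   L   O  P 
   M   P  Q 
   N   Q  A 
   O   R  R 
   P   R  S 
   Q   S  B 
   R   T  T 
   S   T  D 
   T   G  G 
(> = start, * = accepting)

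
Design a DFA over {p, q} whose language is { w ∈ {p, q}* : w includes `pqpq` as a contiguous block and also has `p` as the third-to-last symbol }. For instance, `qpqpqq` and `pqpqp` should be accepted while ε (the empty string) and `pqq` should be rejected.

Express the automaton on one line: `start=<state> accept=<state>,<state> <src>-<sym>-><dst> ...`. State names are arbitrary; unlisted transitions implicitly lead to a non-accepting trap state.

start=S0 accept=S5,S6,S10,S11 S0-p->S1 S0-q->S0 S1-p->S1 S1-q->S2 S2-p->S3 S2-q->S0 S3-p->S1 S3-q->S4 S4-p->S5 S4-q->S6 S5-p->S7 S5-q->S4 S6-p->S8 S6-q->S9 S7-p->S10 S7-q->S11 S8-p->S7 S8-q->S4 S9-p->S8 S9-q->S9 S10-p->S10 S10-q->S11 S11-p->S5 S11-q->S6

Run two small machines in parallel and take their product. One (5 states) tracks whether and how much of `pqpq` has been seen; the other (15 states) tracks the last 3 symbols read. Each combined state is a pair, one component from each; accept when both components accept. After merging equivalent states the machine shrinks.
12 states suffice.
          p    q  
>  S0     S1   S0 
   S1     S1   S2 
   S2     S3   S0 
   S3     S1   S4 
   S4     S5   S6 
 * S5     S7   S4 
 * S6     S8   S9 
   S7    S10  S11 
   S8     S7   S4 
   S9     S8   S9 
 * S10   S10  S11 
 * S11    S5   S6 
(> = start, * = accepting)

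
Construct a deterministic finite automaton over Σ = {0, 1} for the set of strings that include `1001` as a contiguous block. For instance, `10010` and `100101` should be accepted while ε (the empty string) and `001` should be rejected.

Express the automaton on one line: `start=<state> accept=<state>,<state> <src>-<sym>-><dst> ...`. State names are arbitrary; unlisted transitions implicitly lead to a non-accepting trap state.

start=A accept=E A-0->A A-1->B B-0->C B-1->B C-0->D C-1->B D-0->A D-1->E E-0->E E-1->E

Track how much of `1001` has been matched so far: state A is no progress, E is the absorbing accept state reached once `1001` has occurred. Intermediate states record partial matches; on a mismatch, fall back to the longest reusable overlap.
       0  1 
>  A   A  B 
   B   C  B 
   C   D  B 
   D   A  E 
 * E   E  E 
(> = start, * = accepting)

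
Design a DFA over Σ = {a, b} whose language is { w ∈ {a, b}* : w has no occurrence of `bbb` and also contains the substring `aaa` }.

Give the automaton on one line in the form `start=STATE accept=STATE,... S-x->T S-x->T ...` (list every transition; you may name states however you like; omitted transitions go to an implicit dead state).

start=s0 accept=s5,s7,s8 s0-a->s1 s0-b->s2 s1-a->s3 s1-b->s2 s2-a->s1 s2-b->s4 s3-a->s5 s3-b->s2 s4-a->s1 s4-b->s6 s5-a->s5 s5-b->s7 s6-a->s6 s6-b->s6 s7-a->s5 s7-b->s8 s8-a->s5 s8-b->s6

Handle the two conditions separately and then intersect. One (4 states) tracks partial matches of the forbidden pattern `bbb`; the other (4 states) tracks whether and how much of `aaa` has been seen. Each combined state is a pair, one component from each; accept when both components accept. Equivalent product states are then merged.
        a   b  
>  s0   s1  s2 
   s1   s3  s2 
   s2   s1  s4 
   s3   s5  s2 
   s4   s1  s6 
 * s5   s5  s7 
   s6   s6  s6 
 * s7   s5  s8 
 * s8   s5  s6 
(> = start, * = accepting)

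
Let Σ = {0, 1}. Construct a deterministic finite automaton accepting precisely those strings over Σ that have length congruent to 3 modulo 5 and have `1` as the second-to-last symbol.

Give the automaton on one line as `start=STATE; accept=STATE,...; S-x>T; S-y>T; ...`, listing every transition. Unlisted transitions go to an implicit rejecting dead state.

Build one automaton per condition and run them in lockstep. The first has 5 states tracking the input length modulo 5; the second has 7 states tracking the last 2 symbols read. A product state is a pair (one from each), accepting exactly when both do.
A 23-state machine:
          0    1  
>  q0     q1   q2 
   q1     q3   q4 
   q2     q5   q6 
   q3     q7   q8 
   q4     q9  q10 
   q5     q7   q8 
   q6     q9  q10 
   q7    q11  q12 
   q8    q13  q14 
 * q9    q11  q12 
 * q10   q13  q14 
   q11   q15  q16 
   q12   q17  q18 
   q13   q15  q16 
   q14   q17  q18 
   q15   q19  q20 
   q16   q21  q22 
   q17   q19  q20 
   q18   q21  q22 
   q19    q3   q4 
   q20    q5   q6 
   q21    q3   q4 
   q22    q5   q6 
(> = start, * = accepting)

start=q0; accept=q9,q10; q0-0>q1; q0-1>q2; q1-0>q3; q1-1>q4; q2-0>q5; q2-1>q6; q3-0>q7; q3-1>q8; q4-0>q9; q4-1>q10; q5-0>q7; q5-1>q8; q6-0>q9; q6-1>q10; q7-0>q11; q7-1>q12; q8-0>q13; q8-1>q14; q9-0>q11; q9-1>q12; q10-0>q13; q10-1>q14; q11-0>q15; q11-1>q16; q12-0>q17; q12-1>q18; q13-0>q15; q13-1>q16; q14-0>q17; q14-1>q18; q15-0>q19; q15-1>q20; q16-0>q21; q16-1>q22; q17-0>q19; q17-1>q20; q18-0>q21; q18-1>q22; q19-0>q3; q19-1>q4; q20-0>q5; q20-1>q6; q21-0>q3; q21-1>q4; q22-0>q5; q22-1>q6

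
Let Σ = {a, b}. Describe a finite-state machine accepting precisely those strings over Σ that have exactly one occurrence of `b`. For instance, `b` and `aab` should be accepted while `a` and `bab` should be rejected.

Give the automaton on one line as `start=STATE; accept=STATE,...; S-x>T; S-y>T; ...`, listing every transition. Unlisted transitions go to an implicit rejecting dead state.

start=q0; accept=q1; q0-a>q0; q0-b>q1; q1-a>q1; q1-b>q2; q2-a>q2; q2-b>q2

Count `b`s, saturating at 2: state q0 means no `b` yet, q1 means one `b` seen, q2 means more than one. Each `b` increments (capped at q2); other symbols loop. Accept from {q1}.
3 states suffice.
        a   b  
>  q0   q0  q1 
 * q1   q1  q2 
   q2   q2  q2 
(> = start, * = accepting)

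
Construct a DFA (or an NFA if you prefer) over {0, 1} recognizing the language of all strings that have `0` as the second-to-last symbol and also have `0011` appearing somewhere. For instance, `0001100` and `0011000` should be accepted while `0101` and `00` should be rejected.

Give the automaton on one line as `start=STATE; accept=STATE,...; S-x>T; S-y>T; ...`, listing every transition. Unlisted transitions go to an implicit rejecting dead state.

Build one automaton per condition and run them in lockstep. One (7 states) tracks the last 2 symbols read; the other (5 states) tracks whether and how much of `0011` has been seen. Each combined state is a pair, one component from each; accept when both components accept. After merging equivalent states the machine shrinks.
        0   1  
>  S0   S1  S0 
   S1   S2  S0 
   S2   S2  S3 
   S3   S1  S4 
   S4   S5  S4 
   S5   S6  S7 
 * S6   S6  S7 
 * S7   S5  S4 
(> = start, * = accepting)

start=S0; accept=S6,S7; S0-0>S1; S0-1>S0; S1-0>S2; S1-1>S0; S2-0>S2; S2-1>S3; S3-0>S1; S3-1>S4; S4-0>S5; S4-1>S4; S5-0>S6; S5-1>S7; S6-0>S6; S6-1>S7; S7-0>S5; S7-1>S4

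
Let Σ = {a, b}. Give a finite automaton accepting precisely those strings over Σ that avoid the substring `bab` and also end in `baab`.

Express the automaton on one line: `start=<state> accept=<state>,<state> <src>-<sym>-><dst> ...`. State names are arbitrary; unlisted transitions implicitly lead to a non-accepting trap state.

Handle the two conditions separately and then intersect. One (4 states) tracks partial matches of the forbidden pattern `bab`; the other (5 states) tracks how much of the suffix `baab` has currently been matched. Each combined state is a pair, one component from each; accept when both components accept.
With 10 states:
        a   b  
>  s0   s0  s1 
   s1   s2  s1 
   s2   s3  s4 
   s3   s0  s5 
   s4   s6  s4 
 * s5   s2  s1 
   s6   s7  s4 
   s7   s8  s9 
   s8   s8  s4 
   s9   s6  s4 
(> = start, * = accepting)

start=s0 accept=s5 s0-a->s0 s0-b->s1 s1-a->s2 s1-b->s1 s2-a->s3 s2-b->s4 s3-a->s0 s3-b->s5 s4-a->s6 s4-b->s4 s5-a->s2 s5-b->s1 s6-a->s7 s6-b->s4 s7-a->s8 s7-b->s9 s8-a->s8 s8-b->s4 s9-a->s6 s9-b->s4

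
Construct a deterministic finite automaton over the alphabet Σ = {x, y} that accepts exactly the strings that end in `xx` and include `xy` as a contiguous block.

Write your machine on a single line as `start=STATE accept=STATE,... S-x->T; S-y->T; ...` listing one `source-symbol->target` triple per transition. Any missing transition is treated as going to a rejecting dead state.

Handle the two conditions separately and then intersect. The first has 3 states tracking how much of the suffix `xx` has currently been matched; the second has 3 states tracking whether and how much of `xy` has been seen. A product state is a pair (one from each), accepting exactly when both do.
6 states suffice.
        x   y  
>  q0   q1  q0 
   q1   q2  q3 
   q2   q2  q3 
   q3   q4  q3 
   q4   q5  q3 
 * q5   q5  q3 
(> = start, * = accepting)

start=q0; accept=q5; q0-x->q1; q0-y->q0; q1-x->q2; q1-y->q3; q2-x->q2; q2-y->q3; q3-x->q4; q3-y->q3; q4-x->q5; q4-y->q3; q5-x->q5; q5-y->q3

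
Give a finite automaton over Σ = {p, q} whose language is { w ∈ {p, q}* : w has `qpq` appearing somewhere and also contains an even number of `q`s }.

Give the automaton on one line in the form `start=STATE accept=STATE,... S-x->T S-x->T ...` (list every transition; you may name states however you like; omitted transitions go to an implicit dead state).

start=A accept=F A-p->A A-q->B B-p->C B-q->D C-p->E C-q->F D-p->G D-q->B E-p->E E-q->D F-p->F F-q->H G-p->A G-q->H H-p->H H-q->F

Run two small machines in parallel and take their product. One (4 states) tracks whether and how much of `qpq` has been seen; the other (2 states) tracks the count of `q`s modulo 2. Each combined state is a pair, one component from each; accept when both components accept.
       p  q 
>  A   A  B 
   B   C  D 
   C   E  F 
   D   G  B 
   E   E  D 
 * F   F  H 
   G   A  H 
   H   H  F 
(> = start, * = accepting)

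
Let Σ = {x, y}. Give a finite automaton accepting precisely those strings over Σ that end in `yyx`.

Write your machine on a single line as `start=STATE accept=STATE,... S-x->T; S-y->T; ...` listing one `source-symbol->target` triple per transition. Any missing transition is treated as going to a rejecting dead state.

start=q0; accept=q3; q0-x->q0; q0-y->q1; q1-x->q0; q1-y->q2; q2-x->q3; q2-y->q2; q3-x->q0; q3-y->q1

Let each state record the length of the longest suffix of the input read so far that is also a prefix of `yyx`. q1 means the last symbol is `y`; q2 means the last 2 symbols are `yy`; q3 means the last 3 symbols are `yyx`. Accept only at q3, where the string currently ends in `yyx`.
With 4 states:
        x   y  
>  q0   q0  q1 
   q1   q0  q2 
   q2   q3  q2 
 * q3   q0  q1 
(> = start, * = accepting)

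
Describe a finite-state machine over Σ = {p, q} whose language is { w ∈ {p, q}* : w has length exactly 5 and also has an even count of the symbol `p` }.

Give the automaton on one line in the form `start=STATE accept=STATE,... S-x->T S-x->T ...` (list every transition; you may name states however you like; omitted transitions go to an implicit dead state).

Build one automaton per condition and run them in lockstep. The first has 7 states tracking the input length, saturating at 6; the second has 2 states tracking the count of `p`s modulo 2. A product state is a pair (one from each), accepting exactly when both do. Equivalent product states are then merged.
11 states suffice.
       p  q 
>  A   B  C 
   B   D  E 
   C   E  D 
   D   F  G 
   E   G  F 
   F   H  I 
   G   I  H 
   H   J  K 
   I   K  J 
   J   J  J 
 * K   J  J 
(> = start, * = accepting)

start=A accept=K A-p->B A-q->C B-p->D B-q->E C-p->E C-q->D D-p->F D-q->G E-p->G E-q->F F-p->H F-q->I G-p->I G-q->H H-p->J H-q->K I-p->K I-q->J J-p->J J-q->J K-p->J K-q->J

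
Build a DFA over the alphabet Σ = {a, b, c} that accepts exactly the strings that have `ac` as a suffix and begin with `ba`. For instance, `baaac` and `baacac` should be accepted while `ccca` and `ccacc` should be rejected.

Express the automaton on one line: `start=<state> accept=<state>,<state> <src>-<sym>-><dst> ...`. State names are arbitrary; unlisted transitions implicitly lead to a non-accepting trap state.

start=q0 accept=q5 q0-a->q1 q0-b->q2 q0-c->q1 q1-a->q1 q1-b->q1 q1-c->q1 q2-a->q3 q2-b->q1 q2-c->q1 q3-a->q3 q3-b->q4 q3-c->q5 q4-a->q3 q4-b->q4 q4-c->q4 q5-a->q3 q5-b->q4 q5-c->q4

Run two small machines in parallel and take their product. One (3 states) tracks how much of the suffix `ac` has currently been matched; the other (4 states) tracks whether the input so far still matches the prefix `ba`. Each combined state is a pair, one component from each; accept when both components accept. After merging equivalent states the machine shrinks.
A 6-state machine:
        a   b   c  
>  q0   q1  q2  q1 
   q1   q1  q1  q1 
   q2   q3  q1  q1 
   q3   q3  q4  q5 
   q4   q3  q4  q4 
 * q5   q3  q4  q4 
(> = start, * = accepting)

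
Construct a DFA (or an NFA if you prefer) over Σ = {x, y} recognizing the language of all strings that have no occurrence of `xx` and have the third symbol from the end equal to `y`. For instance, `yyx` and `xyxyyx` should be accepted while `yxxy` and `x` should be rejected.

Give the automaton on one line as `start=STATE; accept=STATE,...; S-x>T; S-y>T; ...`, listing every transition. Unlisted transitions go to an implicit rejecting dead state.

Build one automaton per condition and run them in lockstep. One (3 states) tracks partial matches of the forbidden pattern `xx`; the other (15 states) tracks the last 3 symbols read. Each combined state is a pair, one component from each; accept when both components accept.
          x    y  
>  q0     q1   q2 
   q1     q3   q4 
   q2     q5   q6 
   q3     q7   q8 
   q4     q9  q10 
   q5    q11  q12 
   q6    q13  q14 
   q7     q7   q8 
   q8    q15  q16 
   q9    q11  q12 
   q10   q13  q14 
   q11    q7   q8 
 * q12    q9  q10 
 * q13   q11  q12 
 * q14   q13  q14 
   q15   q11  q17 
   q16   q18  q19 
   q17   q15  q16 
   q18   q11  q17 
   q19   q18  q19 
(> = start, * = accepting)

start=q0; accept=q12,q13,q14; q0-x>q1; q0-y>q2; q1-x>q3; q1-y>q4; q2-x>q5; q2-y>q6; q3-x>q7; q3-y>q8; q4-x>q9; q4-y>q10; q5-x>q11; q5-y>q12; q6-x>q13; q6-y>q14; q7-x>q7; q7-y>q8; q8-x>q15; q8-y>q16; q9-x>q11; q9-y>q12; q10-x>q13; q10-y>q14; q11-x>q7; q11-y>q8; q12-x>q9; q12-y>q10; q13-x>q11; q13-y>q12; q14-x>q13; q14-y>q14; q15-x>q11; q15-y>q17; q16-x>q18; q16-y>q19; q17-x>q15; q17-y>q16; q18-x>q11; q18-y>q17; q19-x>q18; q19-y>q19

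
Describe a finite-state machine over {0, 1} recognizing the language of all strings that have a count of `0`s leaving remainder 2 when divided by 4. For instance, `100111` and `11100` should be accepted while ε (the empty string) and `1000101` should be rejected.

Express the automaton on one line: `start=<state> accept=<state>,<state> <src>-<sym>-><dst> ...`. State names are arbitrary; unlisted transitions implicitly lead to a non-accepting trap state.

The only thing that matters is how many `0`s have appeared, reduced mod 4. Use one state per residue: q0 for 0, …, q3 for 3. Reading `0` moves to the next residue; anything else stays put. q2 is accepting.
        0   1  
>  q0   q1  q0 
   q1   q2  q1 
 * q2   q3  q2 
   q3   q0  q3 
(> = start, * = accepting)

start=q0 accept=q2 q0-0->q1 q0-1->q0 q1-0->q2 q1-1->q1 q2-0->q3 q2-1->q2 q3-0->q0 q3-1->q3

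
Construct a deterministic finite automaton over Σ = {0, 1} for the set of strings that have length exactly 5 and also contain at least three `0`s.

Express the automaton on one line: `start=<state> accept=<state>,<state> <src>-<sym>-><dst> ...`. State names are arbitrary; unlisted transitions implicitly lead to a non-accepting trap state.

start=A accept=M A-0->B A-1->C B-0->D B-1->E C-0->E C-1->F D-0->G D-1->H E-0->H E-1->I F-0->I F-1->J G-0->K G-1->K H-0->K H-1->L I-0->L I-1->J J-0->J J-1->J K-0->M K-1->M L-0->M L-1->J M-0->J M-1->J

Handle the two conditions separately and then intersect. One (7 states) tracks the input length, saturating at 6; the other (5 states) tracks the count of `0`s, saturating at 4. Each combined state is a pair, one component from each; accept when both components accept. Equivalent product states are then merged.
       0  1 
>  A   B  C 
   B   D  E 
   C   E  F 
   D   G  H 
   E   H  I 
   F   I  J 
   G   K  K 
   H   K  L 
   I   L  J 
   J   J  J 
   K   M  M 
   L   M  J 
 * M   J  J 
(> = start, * = accepting)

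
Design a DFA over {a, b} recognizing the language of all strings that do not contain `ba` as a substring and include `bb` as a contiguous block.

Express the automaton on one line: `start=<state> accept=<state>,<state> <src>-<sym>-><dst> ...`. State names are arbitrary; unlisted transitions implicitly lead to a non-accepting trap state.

start=s0 accept=s3 s0-a->s0 s0-b->s1 s1-a->s2 s1-b->s3 s2-a->s2 s2-b->s4 s3-a->s5 s3-b->s3 s4-a->s2 s4-b->s5 s5-a->s5 s5-b->s5

Run two small machines in parallel and take their product. The first has 3 states tracking partial matches of the forbidden pattern `ba`; the second has 3 states tracking whether and how much of `bb` has been seen. A product state is a pair (one from each), accepting exactly when both do.
A 6-state machine:
        a   b  
>  s0   s0  s1 
   s1   s2  s3 
   s2   s2  s4 
 * s3   s5  s3 
   s4   s2  s5 
   s5   s5  s5 
(> = start, * = accepting)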